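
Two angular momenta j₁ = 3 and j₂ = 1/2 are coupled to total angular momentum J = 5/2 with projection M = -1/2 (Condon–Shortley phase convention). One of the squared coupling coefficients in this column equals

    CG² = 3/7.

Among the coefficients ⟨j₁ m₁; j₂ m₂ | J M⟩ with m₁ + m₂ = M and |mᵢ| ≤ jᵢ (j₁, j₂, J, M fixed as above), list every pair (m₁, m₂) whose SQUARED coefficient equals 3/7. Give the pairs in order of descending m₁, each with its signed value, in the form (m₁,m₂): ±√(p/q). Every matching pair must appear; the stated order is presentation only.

Admissible pairs with m₁+m₂ = M = -1/2: (-1,1/2), (0,-1/2)
  (m₁,m₂)=(0,-1/2): CG² = 3/7, CG = +√(3/7)   ← matches the target
  (m₁,m₂)=(-1,1/2): CG² = 4/7, CG = −√(4/7)
Pairs with CG² = 3/7: (0,-1/2): +√(3/7)

(0,-1/2): +√(3/7)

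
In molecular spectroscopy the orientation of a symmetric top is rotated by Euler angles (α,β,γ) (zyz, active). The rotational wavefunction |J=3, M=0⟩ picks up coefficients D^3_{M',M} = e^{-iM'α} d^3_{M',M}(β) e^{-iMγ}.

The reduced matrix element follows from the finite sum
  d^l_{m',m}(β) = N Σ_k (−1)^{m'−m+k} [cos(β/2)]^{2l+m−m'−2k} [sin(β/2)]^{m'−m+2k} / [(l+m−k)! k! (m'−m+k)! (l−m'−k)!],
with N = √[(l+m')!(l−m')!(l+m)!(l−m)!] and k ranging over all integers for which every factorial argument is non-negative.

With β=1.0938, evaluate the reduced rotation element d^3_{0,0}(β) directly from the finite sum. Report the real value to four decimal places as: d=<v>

d=-0.4467

d^3_{0,0}(β=1.0938) via the finite sum:
c=cos(1.093800/2)=0.854141, s=sin(1.093800/2)=0.520042; N=√[6·6·6·6]=36.000000
k∈{0,1,2,3} keeps every argument non-negative
  k=0: (−1)^0·36.0000/(36)·0.8541^6·0.5200^0 = +0.388308
  k=1: (−1)^1·36.0000/(4)·0.8541^4·0.5200^2 = -1.295499
  k=2: (−1)^2·36.0000/(4)·0.8541^2·0.5200^4 = +0.480236
  k=3: (−1)^3·36.0000/(36)·0.8541^0·0.5200^6 = -0.019780
d^3_{0,0}(1.0938) = +0.388308 -1.295499 +0.480236 -0.019780 = -0.446734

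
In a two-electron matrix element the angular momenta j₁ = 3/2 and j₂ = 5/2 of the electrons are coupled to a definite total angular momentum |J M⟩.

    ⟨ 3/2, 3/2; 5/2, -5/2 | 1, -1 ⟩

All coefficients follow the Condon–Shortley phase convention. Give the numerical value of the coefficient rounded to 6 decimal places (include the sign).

+0.707107  (= +√(1/2))

triangle: 3!×0!×2!/6! = 12/720
(j±m)!: 3!×0!×0!×5!×0!×2! = 1440
prefactor² = (2J+1)×Δ×N² = 72
  k=0: +1/(0!×3!×0!×0!×0!×2!) = 1/12
Σ = 1/12  ⇒  CG² = 72×(1/12)² = 1/2
CG = +√(1/2) = +0.707107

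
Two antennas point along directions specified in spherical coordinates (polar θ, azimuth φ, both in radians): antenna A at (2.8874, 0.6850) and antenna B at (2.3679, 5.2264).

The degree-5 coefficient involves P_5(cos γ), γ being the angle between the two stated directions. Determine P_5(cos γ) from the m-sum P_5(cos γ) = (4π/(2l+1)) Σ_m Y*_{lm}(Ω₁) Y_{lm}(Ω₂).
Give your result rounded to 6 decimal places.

-0.296961

Term-by-term m-sum for l=5 (normalisation 4π/11 = 1.142397):
  [-5]  conj(Y_{5,-5})(Ω₁) = -0.00045 - 0.00013j ; Y_{5,-5}(Ω₂) = 0.04183 - 0.06504j ; Δ = -0.00003 + 0.00002j
  [-4]  conj(Y_{5,-4})(Ω₁) = 0.00523 - 0.00222j ; Y_{5,-4}(Ω₂) = 0.11676 + 0.22143j ; Δ = 0.00110 + 0.00090j
  [-3]  conj(Y_{5,-3})(Ω₁) = -0.01903 + 0.03618j ; Y_{5,-3}(Ω₂) = -0.42540 - 0.01224j ; Δ = 0.00854 - 0.01516j
  [-2]  conj(Y_{5,-2})(Ω₁) = -0.03745 - 0.18400j ; Y_{5,-2}(Ω₂) = 0.16362 - 0.27125j ; Δ = -0.05604 - 0.01995j
  [-1]  conj(Y_{5,-1})(Ω₁) = 0.39378 + 0.32170j ; Y_{5,-1}(Ω₂) = -0.07320 - 0.12964j ; Δ = 0.01288 - 0.07460j
  [+0]  conj(Y_{5,0})(Ω₁) = -0.53323 + 0.00000j ; Y_{5,0}(Ω₂) = 0.36168 + 0.00000j ; Δ = -0.19286 + 0.00000j
  [+1]  conj(Y_{5,1})(Ω₁) = -0.39378 + 0.32170j ; Y_{5,1}(Ω₂) = 0.07320 - 0.12964j ; Δ = 0.01288 + 0.07460j
  [+2]  conj(Y_{5,2})(Ω₁) = -0.03745 + 0.18400j ; Y_{5,2}(Ω₂) = 0.16362 + 0.27125j ; Δ = -0.05604 + 0.01995j
  [+3]  conj(Y_{5,3})(Ω₁) = 0.01903 + 0.03618j ; Y_{5,3}(Ω₂) = 0.42540 - 0.01224j ; Δ = 0.00854 + 0.01516j
  [+4]  conj(Y_{5,4})(Ω₁) = 0.00523 + 0.00222j ; Y_{5,4}(Ω₂) = 0.11676 - 0.22143j ; Δ = 0.00110 - 0.00090j
  [+5]  conj(Y_{5,5})(Ω₁) = 0.00045 - 0.00013j ; Y_{5,5}(Ω₂) = -0.04183 - 0.06504j ; Δ = -0.00003 - 0.00002j
Accumulated sum -0.25995 + 0.00000j; after 4π/(2l+1) scaling, -0.29696 + 0.00000j ⇒ P_5 = -0.296961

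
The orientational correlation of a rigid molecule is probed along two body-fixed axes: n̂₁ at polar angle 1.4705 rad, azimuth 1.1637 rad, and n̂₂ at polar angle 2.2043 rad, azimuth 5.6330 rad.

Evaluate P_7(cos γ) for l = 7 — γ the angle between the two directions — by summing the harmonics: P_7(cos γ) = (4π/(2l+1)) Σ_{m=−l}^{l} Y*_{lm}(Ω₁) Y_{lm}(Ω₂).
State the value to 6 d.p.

Expand P_7 via completeness: Σ_{m} conj(Y_{7,m}) at Ω₁ times Y_{7,m} at Ω₂ —
  m=-7: (-0.138920, 0.462290) × (-0.017717, -0.109027) = (0.052863, 0.006956)  (running Σ = (0.052863, 0.006956))
  m=-6: (0.139133, 0.116956) × (0.220132, 0.209024) = (0.006181, 0.054828)  (running Σ = (0.059044, 0.061783))
  m=-5: (-0.278172, 0.139447) × (-0.441019, -0.048411) = (0.129430, -0.048032)  (running Σ = (0.188474, 0.013751))
  m=-4: (0.011895, 0.206313) × (0.244445, -0.146810) = (0.033196, 0.048686)  (running Σ = (0.221671, 0.062437))
  m=-3: (-0.240880, -0.087793) × (0.055131, -0.138128) = (-0.025407, 0.028432)  (running Σ = (0.196264, 0.090869))
  m=-2: (-0.148105, 0.156889) × (0.096219, 0.347088) = (-0.068705, -0.036310)  (running Σ = (0.127559, 0.054559))
  m=-1: (-0.093001, -0.215687) × (-0.000711, -0.000540) = (-0.000050, 0.000204)  (running Σ = (0.127509, 0.054763))
  m=0: (-0.218182, -0.000000) × (-0.353513, 0.000000) = (0.077130, 0.000000)  (running Σ = (0.204639, 0.054763))
  m=1: (0.093001, -0.215687) × (0.000711, -0.000540) = (-0.000050, -0.000204)  (running Σ = (0.204588, 0.054559))
  m=2: (-0.148105, -0.156889) × (0.096219, -0.347088) = (-0.068705, 0.036310)  (running Σ = (0.135884, 0.090869))
  m=3: (0.240880, -0.087793) × (-0.055131, -0.138128) = (-0.025407, -0.028432)  (running Σ = (0.110477, 0.062437))
  m=4: (0.011895, -0.206313) × (0.244445, 0.146810) = (0.033196, -0.048686)  (running Σ = (0.143673, 0.013751))
  m=5: (0.278172, 0.139447) × (0.441019, -0.048411) = (0.129430, 0.048032)  (running Σ = (0.273103, 0.061783))
  m=6: (0.139133, -0.116956) × (0.220132, -0.209024) = (0.006181, -0.054828)  (running Σ = (0.279284, 0.006956))
  m=7: (0.138920, 0.462290) × (0.017717, -0.109027) = (0.052863, -0.006956)  (running Σ = (0.332148, -0.000000))
Σ over m = (0.332148, -0.000000); ×(4π/15) → (0.278259, -0.000000). Real part: 0.278259

0.278259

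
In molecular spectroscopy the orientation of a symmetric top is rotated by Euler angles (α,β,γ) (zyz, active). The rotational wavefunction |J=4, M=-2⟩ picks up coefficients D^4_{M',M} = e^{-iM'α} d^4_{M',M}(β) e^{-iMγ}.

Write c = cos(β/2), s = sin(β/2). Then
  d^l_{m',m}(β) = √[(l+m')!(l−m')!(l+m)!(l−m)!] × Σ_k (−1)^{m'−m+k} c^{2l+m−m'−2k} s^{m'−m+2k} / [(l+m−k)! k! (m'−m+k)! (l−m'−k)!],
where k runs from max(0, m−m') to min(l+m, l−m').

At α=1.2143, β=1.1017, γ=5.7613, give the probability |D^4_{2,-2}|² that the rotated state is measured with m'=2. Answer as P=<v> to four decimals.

D^4_{2,-2}(1.2143,1.1017,5.7613) = e^{-i·2·1.2143}·d^4_{2,-2}(1.1017)·e^{-i·-2·5.7613}. Compute d first:
Half-angle: c=0.852080, s=0.523412. N=√(720·2·2·720)=1440.000000
Admissible k: 0..2 (factorial args all ≥0)
  k=0: (−1)^4·1440.0000/(96)·0.8521^4·0.5234^4 = +0.593453
  k=1: (−1)^5·1440.0000/(120)·0.8521^2·0.5234^6 = -0.179144
  k=2: (−1)^6·1440.0000/(1440)·0.8521^0·0.5234^8 = +0.005633
d^4_{2,-2}(1.1017) = +0.593453 -0.179144 +0.005633 = +0.419942
|D^4_{2,-2}|² = |d^4_{2,-2}(β)|² = (+0.419942)² = 0.176351 (the z-rotation phases have unit modulus)

P=0.1764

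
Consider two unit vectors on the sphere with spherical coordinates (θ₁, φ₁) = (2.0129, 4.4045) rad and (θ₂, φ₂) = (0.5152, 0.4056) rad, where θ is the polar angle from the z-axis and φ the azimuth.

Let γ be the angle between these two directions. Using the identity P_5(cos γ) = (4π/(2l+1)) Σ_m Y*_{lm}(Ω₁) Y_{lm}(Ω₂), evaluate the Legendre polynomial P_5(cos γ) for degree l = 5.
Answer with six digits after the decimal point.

0.299669

Summing Y*_{l m}(θ₁,φ₁)·Y_{l m}(θ₂,φ₂) over m ∈ [−5, 5]; prefactor 4π/(2·5+1) = 1.142397:
  m=-5: Y*=(-0.279846, -0.008776)  Y=(-0.005949, -0.012093)  product (0.001559, 0.003436)
  m=-4: Y*=(-0.139464, 0.395214)  Y=(-0.003882, -0.075169)  product (0.030249, 0.008949)
  m=-3: Y*=(0.131948, 0.099711)  Y=(0.083412, -0.225703)  product (0.033511, -0.021464)
  m=-2: Y*=(-0.218016, 0.154258)  Y=(0.313533, -0.330144)  product (-0.017428, 0.120342)
  m=-1: Y*=(0.075362, 0.236987)  Y=(0.353844, -0.151944)  product (0.062675, 0.072405)
  m=+0: Y*=(-0.215032, -0.000000)  Y=(-0.191517, 0.000000)  product (0.041182, 0.000000)
  m=+1: Y*=(-0.075362, 0.236987)  Y=(-0.353844, -0.151944)  product (0.062675, -0.072405)
  m=+2: Y*=(-0.218016, -0.154258)  Y=(0.313533, 0.330144)  product (-0.017428, -0.120342)
  m=+3: Y*=(-0.131948, 0.099711)  Y=(-0.083412, -0.225703)  product (0.033511, 0.021464)
  m=+4: Y*=(-0.139464, -0.395214)  Y=(-0.003882, 0.075169)  product (0.030249, -0.008949)
  m=+5: Y*=(0.279846, -0.008776)  Y=(0.005949, -0.012093)  product (0.001559, -0.003436)
Accumulated sum (0.262316, -0.000000); after 4π/(2l+1) scaling, (0.299669, -0.000000) ⇒ P_5 = 0.299669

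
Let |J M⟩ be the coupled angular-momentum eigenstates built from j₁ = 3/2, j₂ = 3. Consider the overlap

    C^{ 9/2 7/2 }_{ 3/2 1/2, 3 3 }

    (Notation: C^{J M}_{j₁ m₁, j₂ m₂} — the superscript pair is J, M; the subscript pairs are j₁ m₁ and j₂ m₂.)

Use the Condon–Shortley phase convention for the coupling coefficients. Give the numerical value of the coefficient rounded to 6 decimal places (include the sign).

+√(1/3) = +0.577350

triangle: 0!·3!·6!/10! = 4320/3628800
(j±m)!: 2!·1!·6!·0!·8!·1! = 58060800
prefactor² = (2J+1)·Δ·N² = 691200
  k=0: +1/(0!·0!·1!·6!·2!·0!) = 1/1440
Σ = 1/1440  ⇒  CG² = 691200·(1/1440)² = 1/3
CG = +√(1/3) = +0.577350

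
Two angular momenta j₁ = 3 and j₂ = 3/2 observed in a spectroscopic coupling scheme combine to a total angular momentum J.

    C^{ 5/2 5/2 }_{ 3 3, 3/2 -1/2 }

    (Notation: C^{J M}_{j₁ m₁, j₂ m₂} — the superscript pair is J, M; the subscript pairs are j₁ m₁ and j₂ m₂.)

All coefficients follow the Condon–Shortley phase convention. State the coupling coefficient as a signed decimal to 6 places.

+√(15/28) = +0.731925

triangle: 2!·4!·1!/8! = 48/40320
(j±m)!: 6!·0!·1!·2!·5!·0! = 172800
prefactor² = (2J+1)·Δ·N² = 8640/7
  k=0: +1/(0!·2!·0!·1!·4!·0!) = 1/48
Σ = 1/48  ⇒  CG² = 8640/7·(1/48)² = 15/28
CG = +√(15/28) = +0.731925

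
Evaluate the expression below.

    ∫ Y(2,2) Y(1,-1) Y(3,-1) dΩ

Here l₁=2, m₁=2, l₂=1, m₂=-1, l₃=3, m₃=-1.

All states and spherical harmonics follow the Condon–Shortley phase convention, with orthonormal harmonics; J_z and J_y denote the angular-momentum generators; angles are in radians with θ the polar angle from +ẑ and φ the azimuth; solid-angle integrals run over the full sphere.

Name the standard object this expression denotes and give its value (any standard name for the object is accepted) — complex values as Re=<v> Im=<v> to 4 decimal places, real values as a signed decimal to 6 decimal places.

This is a Gaunt coefficient — the integral of a triple product of spherical harmonics over the sphere.
m-sum 0 ✓  L=6 even ✓  1≤3≤3 ✓
Π(2lᵢ+1) = 5×3×7 = 105
triangle coeff Δ(2,1,3) = 1/105
Σ_t [0,0]: t=0:+1/4 = 1/4
(3j)²=3/35 [(2 1 3; 0 0 0)], sign=-1
Σ_t [0,0]: t=0:+1/48 = 1/48
(3j)²=1/105 [(2 1 3; 2 -1 -1)], sign=+1
⇒ 4πI² = 3/35
I = (-1)√(3/35/(4π)) = -0.08258890

Gaunt coefficient, -0.082589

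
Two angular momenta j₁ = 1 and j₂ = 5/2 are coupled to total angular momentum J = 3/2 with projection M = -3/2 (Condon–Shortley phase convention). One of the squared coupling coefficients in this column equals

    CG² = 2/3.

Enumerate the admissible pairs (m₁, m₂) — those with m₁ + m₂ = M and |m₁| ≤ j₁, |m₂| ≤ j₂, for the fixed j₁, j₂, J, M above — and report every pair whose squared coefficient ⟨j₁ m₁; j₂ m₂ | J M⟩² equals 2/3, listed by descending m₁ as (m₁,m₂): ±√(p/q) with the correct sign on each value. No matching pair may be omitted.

Admissible pairs with m₁+m₂ = M = -3/2: (-1,-1/2), (0,-3/2), (1,-5/2)
  (m₁,m₂)=(1,-5/2): CG² = 2/3, CG = +√(2/3)   ← matches the target
  (m₁,m₂)=(0,-3/2): CG² = 4/15, CG = −√(4/15)
  (m₁,m₂)=(-1,-1/2): CG² = 1/15, CG = +√(1/15)
Pairs with CG² = 2/3: (1,-5/2): +√(2/3)

(1,-5/2): +√(2/3)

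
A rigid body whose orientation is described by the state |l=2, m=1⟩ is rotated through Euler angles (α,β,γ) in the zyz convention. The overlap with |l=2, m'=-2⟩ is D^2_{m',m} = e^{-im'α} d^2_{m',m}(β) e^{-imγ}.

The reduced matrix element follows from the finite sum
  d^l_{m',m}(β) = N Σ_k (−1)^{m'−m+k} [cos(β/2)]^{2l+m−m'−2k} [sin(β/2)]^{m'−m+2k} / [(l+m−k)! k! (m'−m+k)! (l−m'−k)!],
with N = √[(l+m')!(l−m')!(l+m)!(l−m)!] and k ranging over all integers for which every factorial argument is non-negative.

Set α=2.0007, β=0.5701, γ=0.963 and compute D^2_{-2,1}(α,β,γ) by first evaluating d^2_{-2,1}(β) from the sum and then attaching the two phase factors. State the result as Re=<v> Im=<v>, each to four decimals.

D^2_{-2,1}(2.0007,0.5701,0.9630) = e^{-i·-2·2.0007}·d^2_{-2,1}(0.5701)·e^{-i·1·0.9630}. Compute d first:
With c≡cos(β/2)=0.959648 and s≡sin(β/2)=0.281205, N=[1·24·6·1]^{1/2}=12.000000
The bounds max(0,m−m')=3 and min(l+m,l−m')=3 give 1 term
  k=3: (−1)^0·12.0000/(6)·0.9596^1·0.2812^3 = +0.042679
d^2_{-2,1}(0.5701) = +0.042679
D = (-0.652583-0.757717i)·(+0.042679)·(+0.571060-0.820908i) = -0.042452+0.004396i

Re=-0.0425 Im=0.0044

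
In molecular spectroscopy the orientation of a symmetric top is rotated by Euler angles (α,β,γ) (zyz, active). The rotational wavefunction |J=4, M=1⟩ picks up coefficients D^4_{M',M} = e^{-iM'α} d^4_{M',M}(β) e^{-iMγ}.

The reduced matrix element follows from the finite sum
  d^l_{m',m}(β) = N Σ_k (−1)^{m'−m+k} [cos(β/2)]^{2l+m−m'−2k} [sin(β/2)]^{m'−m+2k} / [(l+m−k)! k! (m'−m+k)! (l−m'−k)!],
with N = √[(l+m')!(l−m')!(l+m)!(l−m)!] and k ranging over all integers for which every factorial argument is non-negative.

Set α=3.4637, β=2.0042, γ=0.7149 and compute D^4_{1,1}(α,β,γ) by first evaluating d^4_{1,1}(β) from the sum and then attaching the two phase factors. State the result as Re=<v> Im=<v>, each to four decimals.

First d^4_{1,1}(β=2.0042), then the phase factors e^{-i(1)α} and e^{-i(1)γ}:
c=cos(2.004200/2)=0.538534, s=sin(2.004200/2)=0.842604; N=√[120·6·120·6]=720.000000
The bounds max(0,m−m')=0 and min(l+m,l−m')=3 give 4 terms
  k=0: (−1)^0·720.0000/(720)·0.5385^8·0.8426^0 = +0.007075
  k=1: (−1)^1·720.0000/(48)·0.5385^6·0.8426^2 = -0.259787
  k=2: (−1)^2·720.0000/(24)·0.5385^4·0.8426^4 = +1.271942
  k=3: (−1)^3·720.0000/(72)·0.5385^2·0.8426^6 = -1.037927
d^4_{1,1}(2.0042) = +0.007075 -0.259787 +1.271942 -1.037927 = -0.018696
D = (-0.948570+0.316566i)·(-0.018696)·(+0.755159-0.655542i) = +0.009513-0.016095i

Re=0.0095 Im=-0.0161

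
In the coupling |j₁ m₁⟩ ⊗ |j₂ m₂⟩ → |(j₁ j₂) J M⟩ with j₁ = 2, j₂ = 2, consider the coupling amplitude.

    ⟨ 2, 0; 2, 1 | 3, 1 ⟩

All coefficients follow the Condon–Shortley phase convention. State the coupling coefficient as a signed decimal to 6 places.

−√(1/5) ≈ -0.447214

triangle: 1!*3!*3!/8! = 36/40320
(j±m)!: 2!*2!*3!*1!*4!*2! = 1152
prefactor² = (2J+1)*Δ*N² = 36/5
  k=0: +1/(0!*1!*2!*3!*1!*0!) = 1/12
  k=1: −1/(1!*0!*1!*2!*2!*1!) = -1/4
Σ = -1/6  ⇒  CG² = 36/5*(-1/6)² = 1/5
CG = −√(1/5) = -0.447214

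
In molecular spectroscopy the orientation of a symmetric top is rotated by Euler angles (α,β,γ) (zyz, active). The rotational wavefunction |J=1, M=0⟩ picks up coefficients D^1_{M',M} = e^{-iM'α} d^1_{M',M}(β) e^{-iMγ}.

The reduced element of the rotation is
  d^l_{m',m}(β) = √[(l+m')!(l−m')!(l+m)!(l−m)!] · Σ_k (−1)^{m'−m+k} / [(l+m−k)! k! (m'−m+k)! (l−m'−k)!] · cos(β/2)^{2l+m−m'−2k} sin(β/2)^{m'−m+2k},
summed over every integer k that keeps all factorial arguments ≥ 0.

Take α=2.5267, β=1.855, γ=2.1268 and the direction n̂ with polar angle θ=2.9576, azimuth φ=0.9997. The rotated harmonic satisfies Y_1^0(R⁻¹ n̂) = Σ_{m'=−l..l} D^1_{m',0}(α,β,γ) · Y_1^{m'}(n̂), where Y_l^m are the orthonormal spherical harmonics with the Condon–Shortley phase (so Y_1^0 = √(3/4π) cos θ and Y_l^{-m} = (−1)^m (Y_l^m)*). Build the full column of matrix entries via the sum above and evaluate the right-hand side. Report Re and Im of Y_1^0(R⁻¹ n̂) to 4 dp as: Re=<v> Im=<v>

Need the full column D^1_{m',0} for m'=−1..1 at α=2.5267, β=1.8550, γ=2.1268.
cos(β/2)=0.599836, sin(β/2)=0.800123
d^1_{-1,0}: single k=1 term ⇒ +0.678741;  D = -0.554420+0.391546i
d^1_{0,0}: k∈[0..1] ⇒ +0.359803 -0.640197 = -0.280393;  D = -0.280393+0.000000i
d^1_{1,0}: single k=0 term ⇒ -0.678741;  D = +0.554420+0.391546i
Y_1^{m'}(θ=2.9576,φ=0.9997) and Σ D·Y over m':
  (-0.5544+0.3915i)·(+0.0342-0.0532i)  (-0.2804+0.0000i)·(-0.4804+0.0000i)  (+0.5544+0.3915i)·(-0.0342-0.0532i)
Y_1^0(R⁻¹ n̂) = +0.138445+0.000000i

Re=0.1384 Im=0.0000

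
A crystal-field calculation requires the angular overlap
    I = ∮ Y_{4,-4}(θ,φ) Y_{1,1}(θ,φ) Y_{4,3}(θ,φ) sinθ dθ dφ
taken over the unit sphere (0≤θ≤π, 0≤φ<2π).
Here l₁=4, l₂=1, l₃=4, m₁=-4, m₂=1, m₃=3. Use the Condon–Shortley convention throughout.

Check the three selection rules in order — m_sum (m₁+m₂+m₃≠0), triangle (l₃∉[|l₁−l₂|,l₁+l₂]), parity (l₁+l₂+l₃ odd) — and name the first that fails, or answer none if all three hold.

azimuthal sum: -4 + 1 + 3 = 0  ✓
3 ≤ 4 ≤ 5 (triangle on l)  ✓
L = 4 + 1 + 4 = 9 (odd)  ✗

parity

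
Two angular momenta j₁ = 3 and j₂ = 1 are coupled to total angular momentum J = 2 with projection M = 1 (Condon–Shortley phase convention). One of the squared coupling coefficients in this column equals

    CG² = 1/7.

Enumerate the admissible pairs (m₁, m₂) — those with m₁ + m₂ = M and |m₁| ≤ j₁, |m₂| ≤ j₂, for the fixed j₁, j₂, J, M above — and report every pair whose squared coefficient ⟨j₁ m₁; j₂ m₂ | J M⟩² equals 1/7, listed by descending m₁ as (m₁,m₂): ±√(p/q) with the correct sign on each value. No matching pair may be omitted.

Admissible pairs with m₁+m₂ = M = 1: (0,1), (1,0), (2,-1)
  (m₁,m₂)=(2,-1): CG² = 10/21, CG = +√(10/21)
  (m₁,m₂)=(1,0): CG² = 8/21, CG = −√(8/21)
  (m₁,m₂)=(0,1): CG² = 1/7, CG = +√(1/7)   ← matches the target
Pairs with CG² = 1/7: (0,1): +√(1/7)

(0,1): +√(1/7)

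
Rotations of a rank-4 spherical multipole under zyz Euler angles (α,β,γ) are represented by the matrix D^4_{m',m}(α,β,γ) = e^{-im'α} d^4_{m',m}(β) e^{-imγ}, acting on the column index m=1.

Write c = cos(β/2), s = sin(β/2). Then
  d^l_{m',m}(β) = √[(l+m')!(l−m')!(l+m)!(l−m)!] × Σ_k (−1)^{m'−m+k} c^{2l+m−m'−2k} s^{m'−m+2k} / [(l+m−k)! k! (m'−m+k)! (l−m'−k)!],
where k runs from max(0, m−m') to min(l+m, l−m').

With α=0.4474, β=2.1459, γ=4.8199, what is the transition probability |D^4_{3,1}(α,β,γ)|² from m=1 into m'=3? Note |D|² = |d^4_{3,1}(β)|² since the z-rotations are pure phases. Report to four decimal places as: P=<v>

Split into d^4_{3,1}(β=2.1459) × two z-phases.
c=cos(2.145900/2)=0.477534, s=sin(2.145900/2)=0.878613; N=√[5040·1·120·6]=1904.940944
k: max(0,(1)−(3))=0 … min(4+(1),4−(3))=1
  k=0: (−1)^2·1904.9409/(240)·0.4775^6·0.8786^2 = +0.072660
  k=1: (−1)^3·1904.9409/(144)·0.4775^4·0.8786^4 = -0.409948
d^4_{3,1}(2.1459) = +0.072660 -0.409948 = -0.337288
|D^4_{3,1}|² = |d^4_{3,1}(β)|² = (-0.337288)² = 0.113763 (the z-rotation phases have unit modulus)

P=0.1138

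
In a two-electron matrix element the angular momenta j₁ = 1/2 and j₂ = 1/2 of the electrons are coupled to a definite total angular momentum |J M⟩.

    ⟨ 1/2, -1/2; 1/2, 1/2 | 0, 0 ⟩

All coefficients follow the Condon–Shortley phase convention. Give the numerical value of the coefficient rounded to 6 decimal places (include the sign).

triangle: 1!*0!*0!/2! = 1/2
(j±m)!: 0!*1!*1!*0!*0!*0! = 1
prefactor² = (2J+1)*Δ*N² = 1/2
  k=1: −1/(1!*0!*0!*0!*0!*0!) = -1
Σ = -1  ⇒  CG² = 1/2*(-1)² = 1/2
CG = −√(1/2) = -0.707107

−√(1/2) ≈ -0.707107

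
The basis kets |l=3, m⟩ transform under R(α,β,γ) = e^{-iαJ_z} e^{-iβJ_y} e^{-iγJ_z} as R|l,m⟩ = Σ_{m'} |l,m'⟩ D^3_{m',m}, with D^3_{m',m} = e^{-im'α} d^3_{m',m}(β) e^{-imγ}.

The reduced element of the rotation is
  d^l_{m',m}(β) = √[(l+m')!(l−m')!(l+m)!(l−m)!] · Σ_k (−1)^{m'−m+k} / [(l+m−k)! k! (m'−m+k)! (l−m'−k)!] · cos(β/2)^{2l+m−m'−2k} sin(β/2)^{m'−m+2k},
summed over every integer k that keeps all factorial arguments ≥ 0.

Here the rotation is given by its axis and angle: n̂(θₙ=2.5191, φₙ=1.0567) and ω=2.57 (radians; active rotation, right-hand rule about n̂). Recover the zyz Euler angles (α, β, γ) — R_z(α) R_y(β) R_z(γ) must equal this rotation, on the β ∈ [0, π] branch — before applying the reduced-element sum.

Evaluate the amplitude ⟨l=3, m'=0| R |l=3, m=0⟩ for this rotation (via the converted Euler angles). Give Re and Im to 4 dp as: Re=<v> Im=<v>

Re=-0.4303 Im=0.0000

Axis–angle → zyz. n̂ = (sinθₙcosφₙ, sinθₙsinφₙ, cosθₙ) = (+0.286720, +0.507694, -0.812428), ω = 2.5700.
R = I cosω + sinω [n̂]ₓ + (1−cosω) n̂n̂ᵀ gives
  R = [-0.689692, +0.707493, -0.154202; -0.171508, -0.366506, -0.914471; -0.703498, -0.604257, +0.374117]
β = atan2(√(R₁₃²+R₂₃²), R₃₃) = 1.187352; α = atan2(R₂₃, R₁₃) mod 2π = 4.545337; γ = atan2(R₃₂, −R₃₁) mod 2π = 5.573529
Split into d^3_{0,0}(β=1.1874) × two z-phases.
Half-angle: c=0.828890, s=0.559412. N=√(6·6·6·6)=36.000000
The bounds max(0,m−m')=0 and min(l+m,l−m')=3 give 4 terms
  k=0: (−1)^0·36.0000/(36)·0.8289^6·0.5594^0 = +0.324326
  k=1: (−1)^1·36.0000/(4)·0.8289^4·0.5594^2 = -1.329515
  k=2: (−1)^2·36.0000/(4)·0.8289^2·0.5594^4 = +0.605567
  k=3: (−1)^3·36.0000/(36)·0.8289^0·0.5594^6 = -0.030647
d^3_{0,0}(1.1874) = +0.324326 -1.329515 +0.605567 -0.030647 = -0.430269
Attach z-rotation phases: D = e^{-i(0)(4.5453)}·(-0.430269)·e^{-i(0)(5.5735)} = -0.430269+0.000000i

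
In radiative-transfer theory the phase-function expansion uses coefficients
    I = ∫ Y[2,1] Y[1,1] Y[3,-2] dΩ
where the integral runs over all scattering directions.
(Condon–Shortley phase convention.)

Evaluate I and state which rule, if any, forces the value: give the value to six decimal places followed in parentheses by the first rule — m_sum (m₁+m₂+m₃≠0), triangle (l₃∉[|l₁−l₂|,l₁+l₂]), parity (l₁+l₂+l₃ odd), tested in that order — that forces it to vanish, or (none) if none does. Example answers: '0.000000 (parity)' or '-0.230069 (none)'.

0.261169 (none)

m-sum 0 ✓  L=6 even ✓  1≤3≤3 ✓
Π(2lᵢ+1) = 5×3×7 = 105
triangle coeff Δ(2,1,3) = 1/105
Σ_t [0,0]: t=0:+1/4 = 1/4
(3j)²=3/35 [(2 1 3; 0 0 0)], sign=-1
Σ_t [0,0]: t=0:+1/12 = 1/12
(3j)²=2/21 [(2 1 3; 1 1 -2)], sign=-1
⇒ 4πI² = 6/7
I = (+1)√(6/7/(4π)) = 0.26116903
No selection rule forces the value: the integral is nonzero (none).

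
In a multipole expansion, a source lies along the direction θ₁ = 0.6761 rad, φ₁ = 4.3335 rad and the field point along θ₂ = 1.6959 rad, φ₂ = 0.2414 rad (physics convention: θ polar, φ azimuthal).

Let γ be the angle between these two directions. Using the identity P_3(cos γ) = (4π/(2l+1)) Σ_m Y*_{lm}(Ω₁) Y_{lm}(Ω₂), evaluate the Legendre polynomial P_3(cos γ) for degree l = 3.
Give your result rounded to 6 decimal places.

Expand P_3 via completeness: Σ_{m} conj(Y_{3,m}) at Ω₁ times Y_{3,m} at Ω₂ —
  m=-3: (+0.092748+0.043001i) × (+0.305243-0.269995i) = +0.039921-0.011916i  (running Σ = +0.039921-0.011916i)
  m=-2: (-0.226733+0.214542i) × (-0.111187+0.058281i) = +0.012706-0.037068i  (running Σ = +0.052627-0.048984i)
  m=-1: (-0.152759-0.383697i) × (-0.287119+0.070689i) = +0.070983+0.099368i  (running Σ = +0.123610+0.050384i)
  m=0: (+0.012269-0.000000i) × (+0.136067+0.000000i) = +0.001669+0.000000i  (running Σ = +0.125279+0.050384i)
  m=1: (+0.152759-0.383697i) × (+0.287119+0.070689i) = +0.070983-0.099368i  (running Σ = +0.196262-0.048984i)
  m=2: (-0.226733-0.214542i) × (-0.111187-0.058281i) = +0.012706+0.037068i  (running Σ = +0.208968-0.011916i)
  m=3: (-0.092748+0.043001i) × (-0.305243-0.269995i) = +0.039921+0.011916i  (running Σ = +0.248889+0.000000i)
Σ over m = +0.248889+0.000000i; ×(4π/7) → +0.446804+0.000000i. Real part: 0.446804

0.446804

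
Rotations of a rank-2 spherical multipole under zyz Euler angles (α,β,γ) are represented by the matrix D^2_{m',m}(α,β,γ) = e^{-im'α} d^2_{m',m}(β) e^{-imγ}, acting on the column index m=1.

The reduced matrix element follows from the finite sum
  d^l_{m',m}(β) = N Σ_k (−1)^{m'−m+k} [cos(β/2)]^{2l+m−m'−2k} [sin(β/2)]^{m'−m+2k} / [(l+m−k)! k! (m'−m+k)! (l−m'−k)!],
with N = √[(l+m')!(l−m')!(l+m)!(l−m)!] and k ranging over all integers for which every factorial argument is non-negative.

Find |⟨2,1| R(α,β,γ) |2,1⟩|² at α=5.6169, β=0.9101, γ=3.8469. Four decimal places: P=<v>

P=0.0336

D^2_{1,1}(5.6169,0.9101,3.8469) = e^{-i·1·5.6169}·d^2_{1,1}(0.9101)·e^{-i·1·3.8469}. Compute d first:
c=cos(0.910100/2)=0.898239, s=sin(0.910100/2)=0.439507; N=√[6·1·6·1]=6.000000
k∈{0,1} keeps every argument non-negative
  k=0: (−1)^0·6.0000/(6)·0.8982^4·0.4395^0 = +0.650980
  k=1: (−1)^1·6.0000/(2)·0.8982^2·0.4395^2 = -0.467560
d^2_{1,1}(0.9101) = +0.650980 -0.467560 = +0.183420
|D^2_{1,1}|² = |d^2_{1,1}(β)|² = (+0.183420)² = 0.033643 (the z-rotation phases have unit modulus)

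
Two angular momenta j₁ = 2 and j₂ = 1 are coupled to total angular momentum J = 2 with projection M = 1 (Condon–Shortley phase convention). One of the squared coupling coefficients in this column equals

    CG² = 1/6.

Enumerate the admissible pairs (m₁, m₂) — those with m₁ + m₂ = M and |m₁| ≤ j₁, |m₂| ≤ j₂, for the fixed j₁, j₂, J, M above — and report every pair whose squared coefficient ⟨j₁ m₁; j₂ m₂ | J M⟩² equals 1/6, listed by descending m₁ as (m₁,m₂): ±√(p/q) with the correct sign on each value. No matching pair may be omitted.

(1,0): +√(1/6)

Admissible pairs with m₁+m₂ = M = 1: (0,1), (1,0), (2,-1)
  (m₁,m₂)=(2,-1): CG² = 1/3, CG = +√(1/3)
  (m₁,m₂)=(1,0): CG² = 1/6, CG = +√(1/6)   ← matches the target
  (m₁,m₂)=(0,1): CG² = 1/2, CG = −√(1/2)
Pairs with CG² = 1/6: (1,0): +√(1/6)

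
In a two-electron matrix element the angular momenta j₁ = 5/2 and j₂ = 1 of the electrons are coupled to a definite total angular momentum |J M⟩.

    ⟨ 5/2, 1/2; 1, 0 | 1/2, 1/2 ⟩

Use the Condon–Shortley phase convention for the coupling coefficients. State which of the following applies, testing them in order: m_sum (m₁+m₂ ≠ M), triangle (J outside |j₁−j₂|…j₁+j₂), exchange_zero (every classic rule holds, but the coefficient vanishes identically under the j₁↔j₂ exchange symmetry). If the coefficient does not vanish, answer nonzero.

m-sum: m₁+m₂ = 1/2+0 = 1/2, M = 1/2  ✓
triangle: need |j₁−j₂| ≤ J ≤ j₁+j₂, i.e. J ∈ [3/2, 7/2]; J = 1/2 is outside ✗ ⇒ coefficient is 0

triangle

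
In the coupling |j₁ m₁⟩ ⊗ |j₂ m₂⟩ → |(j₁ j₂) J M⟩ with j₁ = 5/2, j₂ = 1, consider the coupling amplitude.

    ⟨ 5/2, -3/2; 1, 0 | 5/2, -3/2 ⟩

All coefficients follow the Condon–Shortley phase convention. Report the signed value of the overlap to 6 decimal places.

j₁+j₂−J=1  J+j₁−j₂=4  J−j₁+j₂=1  j₁+j₂+J+1=7
(j₁±m₁, j₂±m₂, J±M) = (1,4,1,1,1,4)
P² = 576/35
sum k=0..1:
  [0] +1/24 = 1/24
  [1] −1/6 = -1/6
S = -1/8
C² = P²·S² = 9/35 ; C = -0.507093

−√(9/35) = -0.507093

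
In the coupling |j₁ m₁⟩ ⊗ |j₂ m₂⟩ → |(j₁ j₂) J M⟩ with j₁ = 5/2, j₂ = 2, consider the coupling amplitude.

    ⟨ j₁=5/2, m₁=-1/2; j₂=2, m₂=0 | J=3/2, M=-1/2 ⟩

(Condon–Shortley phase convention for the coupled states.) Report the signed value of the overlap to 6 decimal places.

j₁+j₂−J=3  J+j₁−j₂=2  J−j₁+j₂=1  j₁+j₂+J+1=7
(j₁±m₁, j₂±m₂, J±M) = (2,3,2,2,1,2)
P² = 32/35
sum k=1..2:
  [1] −1/4 = -1/4
  [2] +1/2 = 1/2
S = 1/4
C² = P²·S² = 2/35 ; C = +0.239046

+0.239046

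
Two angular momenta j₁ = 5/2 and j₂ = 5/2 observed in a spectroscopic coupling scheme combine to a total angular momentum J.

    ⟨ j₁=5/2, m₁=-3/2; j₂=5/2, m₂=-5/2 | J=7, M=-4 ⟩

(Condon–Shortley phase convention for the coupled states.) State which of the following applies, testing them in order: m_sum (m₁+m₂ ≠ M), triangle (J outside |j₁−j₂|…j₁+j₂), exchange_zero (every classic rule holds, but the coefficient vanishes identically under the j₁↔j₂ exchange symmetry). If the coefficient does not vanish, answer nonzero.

triangle

m-sum: m₁+m₂ = -3/2+(-5/2) = -4, M = -4  ✓
triangle: need |j₁−j₂| ≤ J ≤ j₁+j₂, i.e. J ∈ [0, 5]; J = 7 is outside ✗ ⇒ coefficient is 0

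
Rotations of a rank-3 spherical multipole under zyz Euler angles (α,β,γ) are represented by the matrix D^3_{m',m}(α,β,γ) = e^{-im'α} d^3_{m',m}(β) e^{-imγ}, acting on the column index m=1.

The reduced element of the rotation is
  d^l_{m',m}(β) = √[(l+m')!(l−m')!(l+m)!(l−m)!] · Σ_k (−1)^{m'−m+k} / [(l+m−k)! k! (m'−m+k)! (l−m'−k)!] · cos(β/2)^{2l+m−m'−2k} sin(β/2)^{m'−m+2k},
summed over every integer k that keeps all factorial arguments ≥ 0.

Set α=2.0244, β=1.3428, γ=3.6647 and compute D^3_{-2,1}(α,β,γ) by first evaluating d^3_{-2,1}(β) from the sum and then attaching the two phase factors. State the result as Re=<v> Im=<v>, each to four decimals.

Split into d^3_{-2,1}(β=1.3428) × two z-phases.
Half-angle: c=0.782952, s=0.622083. N=√(1·120·24·2)=75.894664
Admissible k: 3..4 (factorial args all ≥0)
  k=3: (−1)^0·75.8947/(12)·0.7830^3·0.6221^3 = +0.730767
  k=4: (−1)^1·75.8947/(24)·0.7830^1·0.6221^5 = -0.230662
d^3_{-2,1}(1.3428) = +0.730767 -0.230662 = +0.500105
Attach z-rotation phases: D = e^{-i(-2)(2.0244)}·(+0.500105)·e^{-i(1)(3.6647)} = +0.463666+0.187402i

Re=0.4637 Im=0.1874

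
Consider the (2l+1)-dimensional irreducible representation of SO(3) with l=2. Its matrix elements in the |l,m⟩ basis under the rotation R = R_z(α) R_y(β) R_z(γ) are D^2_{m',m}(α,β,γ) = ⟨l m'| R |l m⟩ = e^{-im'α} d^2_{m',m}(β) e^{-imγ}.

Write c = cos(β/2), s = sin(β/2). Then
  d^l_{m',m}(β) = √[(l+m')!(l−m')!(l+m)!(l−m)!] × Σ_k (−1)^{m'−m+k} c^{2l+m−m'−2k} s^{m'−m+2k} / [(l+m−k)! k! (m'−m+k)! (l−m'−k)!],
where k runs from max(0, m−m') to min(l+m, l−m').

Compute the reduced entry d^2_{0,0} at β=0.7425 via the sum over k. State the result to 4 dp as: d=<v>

d^2_{0,0}(β=0.7425) via the finite sum:
With c≡cos(β/2)=0.931875 and s≡sin(β/2)=0.362781, N=[2·2·2·2]^{1/2}=4.000000
k: max(0,(0)−(0))=0 … min(2+(0),2−(0))=2
  k=0: (−1)^0·4.0000/(4)·0.9319^4·0.3628^0 = +0.754102
  k=1: (−1)^1·4.0000/(1)·0.9319^2·0.3628^2 = -0.457154
  k=2: (−1)^2·4.0000/(4)·0.9319^0·0.3628^4 = +0.017321
d^2_{0,0}(0.7425) = +0.754102 -0.457154 +0.017321 = +0.314268

d=0.3143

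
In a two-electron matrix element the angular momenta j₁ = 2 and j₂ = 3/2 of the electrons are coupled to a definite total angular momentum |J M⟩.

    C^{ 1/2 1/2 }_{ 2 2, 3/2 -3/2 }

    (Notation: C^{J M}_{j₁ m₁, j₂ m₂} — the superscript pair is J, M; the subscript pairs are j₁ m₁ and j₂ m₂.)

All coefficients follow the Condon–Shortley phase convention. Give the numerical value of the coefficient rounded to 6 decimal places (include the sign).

+0.632456  (= +√(2/5))

√[2·3!1!0!/5! · 4!0!0!3!1!0!] = √(72/5)
  +(−1)^0/∏(0,3,0,0,1,0)! = 1/6  (running 1/6)
⟨..|..⟩ = √(72/5)·(1/6) = +0.632456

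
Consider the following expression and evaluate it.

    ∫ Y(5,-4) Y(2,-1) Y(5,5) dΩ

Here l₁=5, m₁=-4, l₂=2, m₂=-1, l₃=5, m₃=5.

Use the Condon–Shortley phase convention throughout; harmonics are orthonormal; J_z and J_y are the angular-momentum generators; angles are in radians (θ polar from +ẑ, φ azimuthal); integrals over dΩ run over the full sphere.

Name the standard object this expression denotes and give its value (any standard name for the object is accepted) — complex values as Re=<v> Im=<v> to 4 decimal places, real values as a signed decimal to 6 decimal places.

This is a Gaunt coefficient — the integral of a triple product of spherical harmonics over the sphere.
Rules hold: Σm=0, L=12 even, 3≤5≤7.
N = 11·5·11 = 605
Δ = 2!·8!·2!/13! = 1/38610
Racah Σ t=0..2: t=0:+1/2880 t=1:−1/576 t=2:+1/2880 = -1/960
⇒ 3j(5 2 5; 0 0 0)² = 10/429, sgn +1
Racah Σ t=1..1: t=1:−1/80640 = -1/80640
⇒ 3j(5 2 5; -4 -1 5)² = 9/286, sgn -1
4πI² = N·(3j₀)²·(3jₘ)² = 75/169
I = -1·√(0.443787/4π) = -0.18792404

Gaunt coefficient, -0.187924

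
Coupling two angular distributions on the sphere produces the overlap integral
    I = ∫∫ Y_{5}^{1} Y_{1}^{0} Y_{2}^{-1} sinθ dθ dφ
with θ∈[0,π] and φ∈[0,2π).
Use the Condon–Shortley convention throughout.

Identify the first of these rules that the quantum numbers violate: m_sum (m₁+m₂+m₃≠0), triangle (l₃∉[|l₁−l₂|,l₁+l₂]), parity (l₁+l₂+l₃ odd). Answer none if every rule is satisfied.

m₁+m₂+m₃ = 1 + 0 − 1 = 0  ✓
triangle: need |l₁−l₂| ≤ l₃ ≤ l₁+l₂ = [4,6]; l₃=2 is outside  ✗
parity: l₁+l₂+l₃ = 8 is even

triangle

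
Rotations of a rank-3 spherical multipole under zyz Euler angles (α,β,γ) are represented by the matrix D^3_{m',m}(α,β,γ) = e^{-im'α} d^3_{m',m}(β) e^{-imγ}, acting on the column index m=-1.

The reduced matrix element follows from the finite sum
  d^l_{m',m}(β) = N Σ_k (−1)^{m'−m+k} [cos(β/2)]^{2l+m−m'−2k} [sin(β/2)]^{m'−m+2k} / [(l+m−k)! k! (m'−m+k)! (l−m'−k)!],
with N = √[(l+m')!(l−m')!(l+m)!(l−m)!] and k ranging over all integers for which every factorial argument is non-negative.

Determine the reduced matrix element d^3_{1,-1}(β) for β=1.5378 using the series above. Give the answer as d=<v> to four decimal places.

d=-0.0790

d^3_{1,-1}(β=1.5378) via the finite sum:
With c≡cos(β/2)=0.718676 and s≡sin(β/2)=0.695345, N=[24·2·2·24]^{1/2}=48.000000
Admissible k: 0..2 (factorial args all ≥0)
  k=0: (−1)^2·48.0000/(8)·0.7187^4·0.6953^2 = +0.773900
  k=1: (−1)^3·48.0000/(6)·0.7187^2·0.6953^4 = -0.965957
  k=2: (−1)^4·48.0000/(48)·0.7187^0·0.6953^6 = +0.113032
d^3_{1,-1}(1.5378) = +0.773900 -0.965957 +0.113032 = -0.079025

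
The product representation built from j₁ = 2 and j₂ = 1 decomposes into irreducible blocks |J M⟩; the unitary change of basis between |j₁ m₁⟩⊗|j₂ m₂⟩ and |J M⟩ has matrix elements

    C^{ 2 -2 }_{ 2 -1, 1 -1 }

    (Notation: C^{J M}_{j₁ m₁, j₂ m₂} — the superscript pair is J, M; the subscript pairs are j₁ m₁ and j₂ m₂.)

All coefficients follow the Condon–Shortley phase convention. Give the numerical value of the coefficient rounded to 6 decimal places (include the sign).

+0.577350  (= +√(1/3))

triangle: 1!·3!·1!/6! = 6/720
(j±m)!: 1!·3!·0!·2!·0!·4! = 288
prefactor² = (2J+1)·Δ·N² = 12
  k=0: +1/(0!·1!·3!·0!·0!·1!) = 1/6
Σ = 1/6  ⇒  CG² = 12·(1/6)² = 1/3
CG = +√(1/3) = +0.577350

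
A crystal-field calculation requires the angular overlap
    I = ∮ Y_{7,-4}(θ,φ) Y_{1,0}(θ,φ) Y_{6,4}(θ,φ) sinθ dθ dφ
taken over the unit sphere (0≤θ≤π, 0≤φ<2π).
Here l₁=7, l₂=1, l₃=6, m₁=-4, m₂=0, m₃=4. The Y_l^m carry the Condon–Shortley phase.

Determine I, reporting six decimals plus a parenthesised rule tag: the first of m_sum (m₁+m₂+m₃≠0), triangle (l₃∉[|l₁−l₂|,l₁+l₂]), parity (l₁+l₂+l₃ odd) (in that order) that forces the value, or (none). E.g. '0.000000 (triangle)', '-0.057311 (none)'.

0.201000 (none)

Rules hold: Σm=0, L=14 even, 6≤6≤8.
N = 15·3·13 = 585
Δ = 2!·12!·0!/15! = 1/1365
Racah Σ t=1..1: t=1:−1/518400 = -1/518400
⇒ 3j(7 1 6; 0 0 0)² = 7/195, sgn -1
Racah Σ t=1..1: t=1:−1/7257600 = -1/7257600
⇒ 3j(7 1 6; -4 0 4)² = 11/455, sgn -1
4πI² = N·(3j₀)²·(3jₘ)² = 33/65
I = +1·√(0.507692/4π) = 0.20099968
No selection rule forces the value: the integral is nonzero (none).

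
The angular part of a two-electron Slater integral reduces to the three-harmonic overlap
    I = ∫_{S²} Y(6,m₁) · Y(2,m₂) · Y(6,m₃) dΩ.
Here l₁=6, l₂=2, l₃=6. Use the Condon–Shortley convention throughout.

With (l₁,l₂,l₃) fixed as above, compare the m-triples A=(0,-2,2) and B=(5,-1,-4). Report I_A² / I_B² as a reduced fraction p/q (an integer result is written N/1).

280/297

Same 6,2,6: normalisation and zero-m 3j drop out of the ratio.
A: Δ: 2! 10! 2! / 15! → 1/90090; sum: t=0:+1/69120 = 1/69120; 3j²(6 2 6; 0 -2 2) = Δ·Π!·Σ² = 4/143  (sign +1)
B: Δ: 2! 10! 2! / 15! → 1/90090; sum: t=0:+1/725760 t=1:−1/7257600 = 1/806400; 3j²(6 2 6; 5 -1 -4) = Δ·Π!·Σ² = 27/910  (sign +1)
I_A²/I_B² = (4/143)/(27/910) = 280/297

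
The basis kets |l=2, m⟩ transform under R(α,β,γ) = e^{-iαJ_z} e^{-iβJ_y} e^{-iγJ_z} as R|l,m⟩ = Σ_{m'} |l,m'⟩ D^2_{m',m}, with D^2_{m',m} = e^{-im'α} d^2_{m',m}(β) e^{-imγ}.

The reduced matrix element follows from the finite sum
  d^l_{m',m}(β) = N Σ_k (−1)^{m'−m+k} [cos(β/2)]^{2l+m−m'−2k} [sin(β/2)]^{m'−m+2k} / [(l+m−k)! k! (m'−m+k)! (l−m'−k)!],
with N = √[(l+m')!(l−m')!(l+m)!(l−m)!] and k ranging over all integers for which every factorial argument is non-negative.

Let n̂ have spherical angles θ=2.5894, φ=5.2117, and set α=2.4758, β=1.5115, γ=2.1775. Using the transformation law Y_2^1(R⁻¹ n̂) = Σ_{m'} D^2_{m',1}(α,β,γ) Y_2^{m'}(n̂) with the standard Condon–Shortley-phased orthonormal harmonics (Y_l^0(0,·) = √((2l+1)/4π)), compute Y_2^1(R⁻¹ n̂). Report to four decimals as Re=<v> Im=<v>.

Need the full column D^2_{m',1} for m'=−2..2 at α=2.4758, β=1.5115, γ=2.1775.
cos(β/2)=0.727757, sin(β/2)=0.685835
d^2_{-2,1}: single k=3 term ⇒ +0.469543;  D = -0.438192+0.168696i
d^2_{-1,1}: k∈[2..3] ⇒ +0.747366 -0.221247 = +0.526119;  D = +0.502884+0.154624i
d^2_{0,1}: k∈[1..2] ⇒ +0.647523 -0.575070 = +0.072453;  D = -0.041310-0.059522i
d^2_{1,1}: k∈[0..1] ⇒ +0.280509 -0.747366 = -0.466857;  D = +0.027570-0.466042i
d^2_{2,1}: single k=0 term ⇒ -0.528700;  D = -0.350553+0.395773i
Y_2^{m'}(θ=2.5894,φ=5.2117) and Σ D·Y over m':
  (-0.4382+0.1687i)·(-0.0576+0.0894i)  (+0.5029+0.1546i)·(-0.1652-0.3029i)  (-0.0413-0.0595i)·(+0.3704+0.0000i)  (+0.0276-0.4660i)·(+0.1652-0.3029i)  (-0.3506+0.3958i)·(-0.0576-0.0894i)
Y_2^1(R⁻¹ n̂) = -0.122468-0.325571i

Re=-0.1225 Im=-0.3256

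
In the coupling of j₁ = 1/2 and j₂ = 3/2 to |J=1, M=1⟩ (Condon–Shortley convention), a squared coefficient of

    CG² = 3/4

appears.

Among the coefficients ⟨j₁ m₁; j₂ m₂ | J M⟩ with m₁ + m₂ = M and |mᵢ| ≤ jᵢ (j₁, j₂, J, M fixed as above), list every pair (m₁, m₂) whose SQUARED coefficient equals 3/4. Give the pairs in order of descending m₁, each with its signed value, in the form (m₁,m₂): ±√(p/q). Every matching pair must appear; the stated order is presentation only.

Admissible pairs with m₁+m₂ = M = 1: (-1/2,3/2), (1/2,1/2)
  (m₁,m₂)=(1/2,1/2): CG² = 1/4, CG = +√(1/4)
  (m₁,m₂)=(-1/2,3/2): CG² = 3/4, CG = −√(3/4)   ← matches the target
Pairs with CG² = 3/4: (-1/2,3/2): −√(3/4)

(-1/2,3/2): −√(3/4)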